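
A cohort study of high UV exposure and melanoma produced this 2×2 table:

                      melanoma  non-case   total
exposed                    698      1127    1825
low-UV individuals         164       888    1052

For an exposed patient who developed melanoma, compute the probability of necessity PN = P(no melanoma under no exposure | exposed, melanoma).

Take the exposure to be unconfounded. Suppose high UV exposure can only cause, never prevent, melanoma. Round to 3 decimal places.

p₁ = P(outcome | exposed) = 698/1825 = 0.38247
p₀ = P(outcome | unexposed) = 164/1052 = 0.15589
Under exogeneity and monotonicity, PN = (p₁ − p₀)/p₁.
PN = (0.38247 − 0.15589) / 0.38247 ≈ 0.5924

PN ≈ 0.592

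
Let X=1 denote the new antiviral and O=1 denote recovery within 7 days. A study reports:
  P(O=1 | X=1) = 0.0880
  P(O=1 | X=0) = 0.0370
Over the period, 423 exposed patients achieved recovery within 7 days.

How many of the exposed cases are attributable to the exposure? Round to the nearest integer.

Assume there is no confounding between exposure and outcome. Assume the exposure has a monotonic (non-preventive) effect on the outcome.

Let p₁ = 0.088, p₀ = 0.037.
PN = (p₁ − p₀)/p₁ = (0.088 − 0.037) / 0.088 ≈ 0.57955.
Attributable cases ≈ PN × (exposed cases) = 0.57955 × 423 ≈ 245.15.

about 245 cases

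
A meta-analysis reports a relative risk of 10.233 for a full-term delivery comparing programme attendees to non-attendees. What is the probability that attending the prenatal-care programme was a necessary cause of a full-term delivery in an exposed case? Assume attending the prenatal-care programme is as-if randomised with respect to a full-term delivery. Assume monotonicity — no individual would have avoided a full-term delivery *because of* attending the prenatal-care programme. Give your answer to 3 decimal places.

Under exogeneity and monotonicity, PN = (RR − 1) / RR = 1 − 1/RR.
PN = (10.233 − 1) / 10.233 = 9.233 / 10.233 ≈ 0.9023

PN ≈ 0.902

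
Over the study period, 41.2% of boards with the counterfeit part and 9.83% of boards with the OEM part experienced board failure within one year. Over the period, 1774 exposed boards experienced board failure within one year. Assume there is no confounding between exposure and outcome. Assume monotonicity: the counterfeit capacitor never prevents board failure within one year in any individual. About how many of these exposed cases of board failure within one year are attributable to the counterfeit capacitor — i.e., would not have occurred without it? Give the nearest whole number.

p₁ = 0.412, p₀ = 0.0983.
PN = (p₁ − p₀)/p₁ = (0.412 − 0.0983) / 0.412 ≈ 0.76141.
Attributable cases ≈ PN × (exposed cases) = 0.76141 × 1774 ≈ 1350.74.

about 1351 cases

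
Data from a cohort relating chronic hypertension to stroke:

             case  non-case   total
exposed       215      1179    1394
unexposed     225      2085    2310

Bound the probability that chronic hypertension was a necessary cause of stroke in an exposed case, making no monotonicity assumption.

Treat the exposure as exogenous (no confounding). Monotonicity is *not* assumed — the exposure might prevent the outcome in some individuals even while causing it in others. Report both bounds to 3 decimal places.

0.368 ≤ PN ≤ 1.000

p₁ = P(outcome | exposed) = 215/1394 = 0.15423
p₀ = P(outcome | unexposed) = 225/2310 = 0.097403
Under exogeneity alone the bounds on PN are max{0,(p₁−p₀)/p₁} ≤ PN ≤ min{1,(1−p₀)/p₁}.
  lower = (p₁ − p₀)/p₁ = 0.05683 / 0.15423 ≈ 0.3685
  upper = min{1, (1 − p₀)/p₁} = 0.9026 / 0.15423 ≈ 5.8522 → capped at 1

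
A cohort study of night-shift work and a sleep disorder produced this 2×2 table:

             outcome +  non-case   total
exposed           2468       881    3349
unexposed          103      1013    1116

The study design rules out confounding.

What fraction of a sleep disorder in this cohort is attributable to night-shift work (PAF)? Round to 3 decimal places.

PAF ≈ 0.840

p₁ = P(outcome | exposed) = 2468/3349 = 0.73694
p₀ = P(outcome | unexposed) = 103/1116 = 0.092294
Exposure prevalence π = 3349/4465 = 0.75006; overall risk P(Y=1) = 0.57581.
Under exogeneity, PAF = [P(Y=1) − p₀]/P(Y=1).
PAF = (0.57581 − 0.092294) / 0.57581 ≈ 0.8397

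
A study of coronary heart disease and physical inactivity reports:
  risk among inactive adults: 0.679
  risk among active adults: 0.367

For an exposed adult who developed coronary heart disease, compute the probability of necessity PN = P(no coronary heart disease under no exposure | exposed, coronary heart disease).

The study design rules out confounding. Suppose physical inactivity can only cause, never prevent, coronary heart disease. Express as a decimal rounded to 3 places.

Let p₁ = 0.679, p₀ = 0.367.
Under exogeneity and monotonicity, PN = (p₁ − p₀) / p₁.
PN = (0.679 − 0.367) / 0.679 = 0.312 / 0.679 ≈ 0.4595

PN ≈ 0.459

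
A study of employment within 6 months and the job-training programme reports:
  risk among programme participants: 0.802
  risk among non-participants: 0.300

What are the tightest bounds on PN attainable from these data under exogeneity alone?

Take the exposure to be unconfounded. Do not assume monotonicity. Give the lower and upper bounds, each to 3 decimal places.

0.626 ≤ PN ≤ 0.873

Let p₁ = 0.802, p₀ = 0.3.
Under exogeneity alone the bounds on PN are max{0,(p₁−p₀)/p₁} ≤ PN ≤ min{1,(1−p₀)/p₁}.
  lower = (p₁ − p₀)/p₁ = 0.502 / 0.802 ≈ 0.6259
  upper = min{1, (1 − p₀)/p₁} = 0.7 / 0.802 ≈ 0.8728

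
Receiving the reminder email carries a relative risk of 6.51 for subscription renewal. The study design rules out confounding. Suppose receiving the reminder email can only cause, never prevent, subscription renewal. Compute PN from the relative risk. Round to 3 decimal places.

Under exogeneity and monotonicity, PN = (RR − 1) / RR = 1 − 1/RR.
PN = (6.51 − 1) / 6.51 = 5.51 / 6.51 ≈ 0.8464

PN ≈ 0.846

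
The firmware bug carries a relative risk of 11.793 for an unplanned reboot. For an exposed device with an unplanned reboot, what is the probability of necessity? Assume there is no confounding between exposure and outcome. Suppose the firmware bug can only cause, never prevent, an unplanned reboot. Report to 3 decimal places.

Under exogeneity and monotonicity, PN = (RR − 1) / RR = 1 − 1/RR.
PN = (11.793 − 1) / 11.793 = 10.79 / 11.793 ≈ 0.9152

PN ≈ 0.915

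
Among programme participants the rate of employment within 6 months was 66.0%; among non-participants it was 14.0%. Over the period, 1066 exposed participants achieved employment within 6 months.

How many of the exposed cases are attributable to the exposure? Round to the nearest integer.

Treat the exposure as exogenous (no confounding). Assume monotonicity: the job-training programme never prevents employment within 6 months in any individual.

p₁ = 0.66, p₀ = 0.14.
PN = (p₁ − p₀)/p₁ = (0.66 − 0.14) / 0.66 ≈ 0.78788.
Attributable cases ≈ PN × (exposed cases) = 0.78788 × 1066 ≈ 839.88.

about 840 cases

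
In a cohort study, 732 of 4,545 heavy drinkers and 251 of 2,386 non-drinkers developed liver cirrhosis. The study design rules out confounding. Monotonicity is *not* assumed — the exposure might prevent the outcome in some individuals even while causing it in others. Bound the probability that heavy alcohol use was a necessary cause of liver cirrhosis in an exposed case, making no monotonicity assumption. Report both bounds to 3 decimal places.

0.347 ≤ PN ≤ 1.000

p₁ = P(outcome | exposed) = 732/4545 = 0.16106
p₀ = P(outcome | unexposed) = 251/2386 = 0.1052
Under exogeneity alone the bounds on PN are max{0,(p₁−p₀)/p₁} ≤ PN ≤ min{1,(1−p₀)/p₁}.
  lower = (p₁ − p₀)/p₁ = 0.055859 / 0.16106 ≈ 0.3468
  upper = min{1, (1 − p₀)/p₁} = 0.8948 / 0.16106 ≈ 5.5558 → capped at 1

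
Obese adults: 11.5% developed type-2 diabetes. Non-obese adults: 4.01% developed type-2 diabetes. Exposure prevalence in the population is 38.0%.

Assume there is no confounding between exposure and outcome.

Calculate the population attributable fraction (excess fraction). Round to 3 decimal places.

p₁ = 0.115, p₀ = 0.0401.
Overall risk P(Y=1) = π·p₁ + (1−π)·p₀ = 0.38×0.115 + 0.62×0.0401 = 0.068562.
Under exogeneity, PAF = [P(Y=1) − p₀] / P(Y=1).
PAF = (0.068562 − 0.0401) / 0.068562 ≈ 0.4151

PAF ≈ 0.415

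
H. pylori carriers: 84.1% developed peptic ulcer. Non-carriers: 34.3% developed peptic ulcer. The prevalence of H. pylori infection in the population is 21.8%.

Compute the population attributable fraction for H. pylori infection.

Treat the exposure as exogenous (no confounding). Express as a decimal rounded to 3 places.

PAF ≈ 0.240

p₁ = 0.841, p₀ = 0.343.
Overall risk P(Y=1) = π·p₁ + (1−π)·p₀ = 0.218×0.841 + 0.782×0.343 = 0.45156.
Under exogeneity, PAF = [P(Y=1) − p₀] / P(Y=1).
PAF = (0.45156 − 0.343) / 0.45156 ≈ 0.2404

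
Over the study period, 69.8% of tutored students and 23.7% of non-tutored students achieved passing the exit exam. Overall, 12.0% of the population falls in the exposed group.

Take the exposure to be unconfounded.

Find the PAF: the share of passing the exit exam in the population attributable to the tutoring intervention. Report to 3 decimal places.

p₁ = 0.698, p₀ = 0.237.
Overall risk P(Y=1) = π·p₁ + (1−π)·p₀ = 0.12×0.698 + 0.88×0.237 = 0.29232.
Under exogeneity, PAF = [P(Y=1) − p₀] / P(Y=1).
PAF = (0.29232 − 0.237) / 0.29232 ≈ 0.1892

PAF ≈ 0.189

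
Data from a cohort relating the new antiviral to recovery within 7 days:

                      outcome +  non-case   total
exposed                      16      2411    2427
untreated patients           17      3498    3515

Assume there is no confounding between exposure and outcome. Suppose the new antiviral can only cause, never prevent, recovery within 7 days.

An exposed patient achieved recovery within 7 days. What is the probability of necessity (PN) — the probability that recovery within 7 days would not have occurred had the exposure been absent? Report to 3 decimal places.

PN ≈ 0.266

p₁ = P(outcome | exposed) = 16/2427 = 0.0065925
p₀ = P(outcome | unexposed) = 17/3515 = 0.0048364
Under exogeneity and monotonicity, PN = (p₁ − p₀)/p₁.
PN = (0.0065925 − 0.0048364) / 0.0065925 ≈ 0.2664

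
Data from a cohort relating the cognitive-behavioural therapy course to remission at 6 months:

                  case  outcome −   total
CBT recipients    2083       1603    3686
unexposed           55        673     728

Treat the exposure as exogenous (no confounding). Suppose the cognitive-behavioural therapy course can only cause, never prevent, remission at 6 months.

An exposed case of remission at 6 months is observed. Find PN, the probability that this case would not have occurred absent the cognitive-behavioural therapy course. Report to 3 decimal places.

PN ≈ 0.866

p₁ = P(outcome | exposed) = 2083/3686 = 0.56511
p₀ = P(outcome | unexposed) = 55/728 = 0.075549
Under exogeneity and monotonicity, PN = (p₁ − p₀) / p₁.
PN = (0.56511 − 0.075549) / 0.56511 = 0.48956 / 0.56511 ≈ 0.8663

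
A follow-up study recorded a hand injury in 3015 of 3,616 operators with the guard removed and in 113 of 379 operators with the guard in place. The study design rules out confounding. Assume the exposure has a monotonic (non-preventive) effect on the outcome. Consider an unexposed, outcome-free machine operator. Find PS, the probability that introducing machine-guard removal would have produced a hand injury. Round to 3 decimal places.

PS ≈ 0.763

p₁ = P(outcome | exposed) = 3015/3616 = 0.83379
p₀ = P(outcome | unexposed) = 113/379 = 0.29815
Under exogeneity and monotonicity, PS = (p₁ − p₀) / (1 − p₀).
PS = (0.83379 − 0.29815) / (1 − 0.29815) = 0.53564 / 0.70185 ≈ 0.7632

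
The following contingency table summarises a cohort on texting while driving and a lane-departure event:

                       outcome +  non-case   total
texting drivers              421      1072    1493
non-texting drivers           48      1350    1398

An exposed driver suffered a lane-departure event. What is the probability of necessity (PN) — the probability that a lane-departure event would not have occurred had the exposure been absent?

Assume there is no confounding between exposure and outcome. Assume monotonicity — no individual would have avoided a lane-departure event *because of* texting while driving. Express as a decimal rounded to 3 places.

PN ≈ 0.878

p₁ = P(outcome | exposed) = 421/1493 = 0.28198
p₀ = P(outcome | unexposed) = 48/1398 = 0.034335
Under exogeneity and monotonicity, PN = (p₁ − p₀)/p₁.
PN = (0.28198 − 0.034335) / 0.28198 ≈ 0.8782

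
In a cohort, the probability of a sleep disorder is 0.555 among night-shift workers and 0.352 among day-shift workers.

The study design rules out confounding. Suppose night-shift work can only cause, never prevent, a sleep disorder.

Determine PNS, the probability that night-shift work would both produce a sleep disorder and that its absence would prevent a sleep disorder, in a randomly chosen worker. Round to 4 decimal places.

Let p₁ = 0.555, p₀ = 0.352.
Under exogeneity and monotonicity, PNS = p₁ − p₀.
PNS = 0.555 − 0.352 = 0.203

PNS ≈ 0.2030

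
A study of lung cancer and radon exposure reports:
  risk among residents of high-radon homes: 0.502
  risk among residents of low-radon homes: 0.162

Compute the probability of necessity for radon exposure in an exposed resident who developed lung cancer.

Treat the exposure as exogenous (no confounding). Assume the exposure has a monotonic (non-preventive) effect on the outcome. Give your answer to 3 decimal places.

PN ≈ 0.677

Let p₁ = 0.502, p₀ = 0.162.
Under exogeneity and monotonicity, PN = (p₁ − p₀) / p₁.
PN = (0.502 − 0.162) / 0.502 = 0.34 / 0.502 ≈ 0.6773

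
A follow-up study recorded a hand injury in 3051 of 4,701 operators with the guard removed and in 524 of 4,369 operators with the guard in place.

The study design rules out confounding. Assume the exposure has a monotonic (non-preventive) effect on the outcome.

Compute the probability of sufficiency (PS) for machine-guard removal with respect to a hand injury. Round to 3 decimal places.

p₁ = P(outcome | exposed) = 3051/4701 = 0.64901
p₀ = P(outcome | unexposed) = 524/4369 = 0.11994
Under exogeneity and monotonicity, PS = (p₁ − p₀) / (1 − p₀).
PS = (0.64901 − 0.11994) / (1 − 0.11994) = 0.52907 / 0.88006 ≈ 0.6012

PS ≈ 0.601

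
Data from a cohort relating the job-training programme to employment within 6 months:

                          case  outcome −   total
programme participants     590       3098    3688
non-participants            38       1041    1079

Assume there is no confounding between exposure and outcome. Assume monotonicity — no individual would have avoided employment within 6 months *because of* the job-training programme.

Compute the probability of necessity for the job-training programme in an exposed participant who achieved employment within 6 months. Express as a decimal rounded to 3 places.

PN ≈ 0.780

p₁ = P(outcome | exposed) = 590/3688 = 0.15998
p₀ = P(outcome | unexposed) = 38/1079 = 0.035218
Under exogeneity and monotonicity, PN = (p₁ − p₀)/p₁.
PN = (0.15998 − 0.035218) / 0.15998 ≈ 0.7799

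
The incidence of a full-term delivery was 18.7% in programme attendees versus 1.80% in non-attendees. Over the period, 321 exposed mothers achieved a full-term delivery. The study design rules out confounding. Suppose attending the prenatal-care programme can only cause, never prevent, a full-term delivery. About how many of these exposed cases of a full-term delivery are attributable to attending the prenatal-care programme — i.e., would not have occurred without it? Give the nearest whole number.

about 290 cases

p₁ = 0.187, p₀ = 0.018.
PN = (p₁ − p₀)/p₁ = (0.187 − 0.018) / 0.187 ≈ 0.90374.
Attributable cases ≈ PN × (exposed cases) = 0.90374 × 321 ≈ 290.10.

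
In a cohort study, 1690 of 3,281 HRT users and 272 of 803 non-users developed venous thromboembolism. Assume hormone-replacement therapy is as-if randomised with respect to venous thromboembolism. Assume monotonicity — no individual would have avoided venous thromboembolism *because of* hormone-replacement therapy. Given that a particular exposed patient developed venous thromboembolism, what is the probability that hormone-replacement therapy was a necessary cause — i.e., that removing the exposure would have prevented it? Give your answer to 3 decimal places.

p₁ = P(outcome | exposed) = 1690/3281 = 0.51509
p₀ = P(outcome | unexposed) = 272/803 = 0.33873
Under exogeneity and monotonicity, PN = (p₁ − p₀) / p₁.
PN = (0.51509 − 0.33873) / 0.51509 = 0.17636 / 0.51509 ≈ 0.3424

PN ≈ 0.342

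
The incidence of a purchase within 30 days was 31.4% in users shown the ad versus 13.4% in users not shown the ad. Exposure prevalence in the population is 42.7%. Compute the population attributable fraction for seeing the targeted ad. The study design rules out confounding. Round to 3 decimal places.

p₁ = 0.314, p₀ = 0.134.
Overall risk P(Y=1) = π·p₁ + (1−π)·p₀ = 0.427×0.314 + 0.573×0.134 = 0.21086.
Under exogeneity, PAF = [P(Y=1) − p₀] / P(Y=1).
PAF = (0.21086 − 0.134) / 0.21086 ≈ 0.3645

PAF ≈ 0.365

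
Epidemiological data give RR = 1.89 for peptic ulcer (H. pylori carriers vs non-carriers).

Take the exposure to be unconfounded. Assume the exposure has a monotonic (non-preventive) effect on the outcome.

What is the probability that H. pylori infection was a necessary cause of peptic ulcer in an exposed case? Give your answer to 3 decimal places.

PN ≈ 0.471

Under exogeneity and monotonicity, PN = (RR − 1) / RR = 1 − 1/RR.
PN = (1.89 − 1) / 1.89 = 0.89 / 1.89 ≈ 0.4709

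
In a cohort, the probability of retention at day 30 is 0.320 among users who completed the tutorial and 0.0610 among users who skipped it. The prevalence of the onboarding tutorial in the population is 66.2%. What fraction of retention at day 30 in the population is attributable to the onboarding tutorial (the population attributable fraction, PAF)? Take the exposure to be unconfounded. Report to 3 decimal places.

Let p₁ = 0.32, p₀ = 0.061.
Overall risk P(Y=1) = π·p₁ + (1−π)·p₀ = 0.662×0.32 + 0.338×0.061 = 0.23246.
Under exogeneity, PAF = [P(Y=1) − p₀] / P(Y=1).
PAF = (0.23246 − 0.061) / 0.23246 ≈ 0.7376

PAF ≈ 0.738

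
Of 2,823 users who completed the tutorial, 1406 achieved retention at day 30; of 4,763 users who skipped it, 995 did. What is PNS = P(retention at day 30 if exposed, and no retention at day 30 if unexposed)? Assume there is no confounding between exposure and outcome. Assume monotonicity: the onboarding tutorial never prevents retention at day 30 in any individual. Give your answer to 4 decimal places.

PNS ≈ 0.2891

p₁ = P(outcome | exposed) = 1406/2823 = 0.49805
p₀ = P(outcome | unexposed) = 995/4763 = 0.2089
Under exogeneity and monotonicity, PNS = p₁ − p₀.
PNS = 0.49805 − 0.2089 = 0.28915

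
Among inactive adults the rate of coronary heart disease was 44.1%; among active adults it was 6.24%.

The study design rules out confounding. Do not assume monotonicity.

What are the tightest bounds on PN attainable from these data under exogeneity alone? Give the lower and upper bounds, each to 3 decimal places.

0.859 ≤ PN ≤ 1.000

p₁ = 0.441, p₀ = 0.0624.
Under exogeneity alone the bounds on PN are max{0,(p₁−p₀)/p₁} ≤ PN ≤ min{1,(1−p₀)/p₁}.
  lower = (p₁ − p₀)/p₁ = 0.3786 / 0.441 ≈ 0.8585
  upper = min{1, (1 − p₀)/p₁} = 0.9376 / 0.441 ≈ 2.1261 → capped at 1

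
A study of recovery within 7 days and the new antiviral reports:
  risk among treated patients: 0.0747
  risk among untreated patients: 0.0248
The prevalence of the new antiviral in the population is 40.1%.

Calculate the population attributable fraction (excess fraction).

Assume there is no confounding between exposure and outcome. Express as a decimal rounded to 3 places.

PAF ≈ 0.447

Let p₁ = 0.0747, p₀ = 0.0248.
Overall risk P(Y=1) = π·p₁ + (1−π)·p₀ = 0.401×0.0747 + 0.599×0.0248 = 0.04481.
Under exogeneity, PAF = [P(Y=1) − p₀] / P(Y=1).
PAF = (0.04481 − 0.0248) / 0.04481 ≈ 0.4466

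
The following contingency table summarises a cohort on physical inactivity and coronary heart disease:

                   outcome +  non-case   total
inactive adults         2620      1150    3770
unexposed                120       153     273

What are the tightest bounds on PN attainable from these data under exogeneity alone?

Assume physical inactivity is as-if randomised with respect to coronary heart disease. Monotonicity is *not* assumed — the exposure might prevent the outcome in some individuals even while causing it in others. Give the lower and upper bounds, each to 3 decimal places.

p₁ = P(outcome | exposed) = 2620/3770 = 0.69496
p₀ = P(outcome | unexposed) = 120/273 = 0.43956
Under exogeneity alone the bounds on PN are max{0,(p₁−p₀)/p₁} ≤ PN ≤ min{1,(1−p₀)/p₁}.
  lower = (p₁ − p₀)/p₁ = 0.2554 / 0.69496 ≈ 0.3675
  upper = min{1, (1 − p₀)/p₁} = 0.56044 / 0.69496 ≈ 0.8064

0.368 ≤ PN ≤ 0.806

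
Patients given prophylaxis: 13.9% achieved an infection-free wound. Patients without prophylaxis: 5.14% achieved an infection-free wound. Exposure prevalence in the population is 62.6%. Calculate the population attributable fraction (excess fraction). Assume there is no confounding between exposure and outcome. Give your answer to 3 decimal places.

PAF ≈ 0.516

p₁ = 0.139, p₀ = 0.0514.
Overall risk P(Y=1) = π·p₁ + (1−π)·p₀ = 0.626×0.139 + 0.374×0.0514 = 0.10624.
Under exogeneity, PAF = [P(Y=1) − p₀] / P(Y=1).
PAF = (0.10624 − 0.0514) / 0.10624 ≈ 0.5162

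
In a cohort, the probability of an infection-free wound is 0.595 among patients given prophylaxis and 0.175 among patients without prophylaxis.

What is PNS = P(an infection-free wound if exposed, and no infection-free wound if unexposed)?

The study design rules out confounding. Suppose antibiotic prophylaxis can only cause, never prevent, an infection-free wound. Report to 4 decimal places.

Let p₁ = 0.595, p₀ = 0.175.
Under exogeneity and monotonicity, PNS = p₁ − p₀.
PNS = 0.595 − 0.175 = 0.42

PNS ≈ 0.4200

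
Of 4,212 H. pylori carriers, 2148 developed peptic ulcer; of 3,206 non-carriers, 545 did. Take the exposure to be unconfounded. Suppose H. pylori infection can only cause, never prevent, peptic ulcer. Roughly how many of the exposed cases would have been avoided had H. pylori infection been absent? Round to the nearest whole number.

about 1432 cases

p₁ = P(outcome | exposed) = 2148/4212 = 0.50997
p₀ = P(outcome | unexposed) = 545/3206 = 0.16999
PN = (p₁ − p₀)/p₁ = (0.50997 − 0.16999) / 0.50997 ≈ 0.66666.
Attributable cases ≈ PN × (exposed cases) = 0.66666 × 2148 ≈ 1431.99.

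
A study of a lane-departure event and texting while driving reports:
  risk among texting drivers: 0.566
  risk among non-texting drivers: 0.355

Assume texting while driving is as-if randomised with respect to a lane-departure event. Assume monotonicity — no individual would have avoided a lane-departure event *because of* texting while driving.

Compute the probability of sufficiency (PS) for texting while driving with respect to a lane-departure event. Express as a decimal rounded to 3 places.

Let p₁ = 0.566, p₀ = 0.355.
Under exogeneity and monotonicity, PS = (p₁ − p₀) / (1 − p₀).
PS = (0.566 − 0.355) / (1 − 0.355) = 0.211 / 0.645 ≈ 0.3271

PS ≈ 0.327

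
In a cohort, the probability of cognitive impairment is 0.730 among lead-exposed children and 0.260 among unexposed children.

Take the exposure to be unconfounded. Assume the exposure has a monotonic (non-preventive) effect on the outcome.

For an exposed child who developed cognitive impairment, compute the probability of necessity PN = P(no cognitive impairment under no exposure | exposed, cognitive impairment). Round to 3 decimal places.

Let p₁ = 0.73, p₀ = 0.26.
Under exogeneity and monotonicity, PN = (p₁ − p₀) / p₁.
PN = (0.73 − 0.26) / 0.73 = 0.47 / 0.73 ≈ 0.6438

PN ≈ 0.644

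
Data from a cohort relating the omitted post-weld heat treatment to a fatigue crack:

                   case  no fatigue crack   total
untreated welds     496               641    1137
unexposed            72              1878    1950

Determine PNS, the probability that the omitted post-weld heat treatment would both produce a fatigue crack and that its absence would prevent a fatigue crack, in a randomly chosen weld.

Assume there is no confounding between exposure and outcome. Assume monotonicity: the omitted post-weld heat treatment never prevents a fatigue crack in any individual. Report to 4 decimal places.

PNS ≈ 0.3993

p₁ = P(outcome | exposed) = 496/1137 = 0.43624
p₀ = P(outcome | unexposed) = 72/1950 = 0.036923
Under exogeneity and monotonicity, PNS = p₁ − p₀.
PNS = 0.43624 − 0.036923 = 0.39931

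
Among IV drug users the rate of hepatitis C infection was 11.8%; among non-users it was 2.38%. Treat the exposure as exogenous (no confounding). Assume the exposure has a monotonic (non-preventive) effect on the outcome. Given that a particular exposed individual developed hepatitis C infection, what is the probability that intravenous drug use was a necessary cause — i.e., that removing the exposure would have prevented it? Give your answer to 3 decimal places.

PN ≈ 0.798

p₁ = 0.118, p₀ = 0.0238.
Under exogeneity and monotonicity, PN = (p₁ − p₀) / p₁.
PN = (0.118 − 0.0238) / 0.118 = 0.0942 / 0.118 ≈ 0.7983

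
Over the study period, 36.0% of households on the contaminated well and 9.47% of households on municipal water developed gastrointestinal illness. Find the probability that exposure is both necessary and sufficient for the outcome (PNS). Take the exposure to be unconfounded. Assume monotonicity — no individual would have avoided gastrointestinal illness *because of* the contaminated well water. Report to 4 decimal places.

PNS ≈ 0.2653

p₁ = 0.36, p₀ = 0.0947.
Under exogeneity and monotonicity, PNS = p₁ − p₀.
PNS = 0.36 − 0.0947 = 0.2653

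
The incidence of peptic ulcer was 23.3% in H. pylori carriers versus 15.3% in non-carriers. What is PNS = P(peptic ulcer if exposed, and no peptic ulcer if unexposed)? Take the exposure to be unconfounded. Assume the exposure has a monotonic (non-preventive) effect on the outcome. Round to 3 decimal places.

PNS ≈ 0.080

p₁ = 0.233, p₀ = 0.153.
Under exogeneity and monotonicity, PNS = p₁ − p₀.
PNS = 0.233 − 0.153 = 0.08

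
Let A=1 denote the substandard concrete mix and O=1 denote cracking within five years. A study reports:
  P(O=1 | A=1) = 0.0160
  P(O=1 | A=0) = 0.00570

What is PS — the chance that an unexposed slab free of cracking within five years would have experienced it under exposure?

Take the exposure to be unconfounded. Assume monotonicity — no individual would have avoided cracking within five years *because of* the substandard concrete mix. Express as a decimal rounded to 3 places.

PS ≈ 0.010

Let p₁ = 0.016, p₀ = 0.0057.
Under exogeneity and monotonicity, PS = (p₁ − p₀) / (1 − p₀).
PS = (0.016 − 0.0057) / (1 − 0.0057) = 0.0103 / 0.9943 ≈ 0.0104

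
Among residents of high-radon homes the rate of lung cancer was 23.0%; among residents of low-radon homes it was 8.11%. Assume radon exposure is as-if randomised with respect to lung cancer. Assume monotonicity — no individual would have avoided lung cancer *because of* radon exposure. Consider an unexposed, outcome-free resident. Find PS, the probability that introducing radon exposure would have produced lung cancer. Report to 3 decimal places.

PS ≈ 0.162

p₁ = 0.23, p₀ = 0.0811.
Under exogeneity and monotonicity, PS = (p₁ − p₀) / (1 − p₀).
PS = (0.23 − 0.0811) / (1 − 0.0811) = 0.1489 / 0.9189 ≈ 0.1620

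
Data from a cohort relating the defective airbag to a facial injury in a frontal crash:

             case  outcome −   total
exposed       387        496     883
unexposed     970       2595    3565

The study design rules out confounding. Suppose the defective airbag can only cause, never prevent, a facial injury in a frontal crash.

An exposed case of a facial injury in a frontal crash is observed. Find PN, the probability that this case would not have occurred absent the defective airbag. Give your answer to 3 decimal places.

p₁ = P(outcome | exposed) = 387/883 = 0.43828
p₀ = P(outcome | unexposed) = 970/3565 = 0.27209
Under exogeneity and monotonicity, PN = (p₁ − p₀) / p₁.
PN = (0.43828 − 0.27209) / 0.43828 = 0.16619 / 0.43828 ≈ 0.3792

PN ≈ 0.379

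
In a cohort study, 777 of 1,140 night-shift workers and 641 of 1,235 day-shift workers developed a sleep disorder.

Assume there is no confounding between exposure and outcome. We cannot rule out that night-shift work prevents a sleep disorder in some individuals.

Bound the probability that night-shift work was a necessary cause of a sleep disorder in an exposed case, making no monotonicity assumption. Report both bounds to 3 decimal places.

0.238 ≤ PN ≤ 0.706

p₁ = P(outcome | exposed) = 777/1140 = 0.68158
p₀ = P(outcome | unexposed) = 641/1235 = 0.51903
Under exogeneity alone the bounds on PN are max{0,(p₁−p₀)/p₁} ≤ PN ≤ min{1,(1−p₀)/p₁}.
  lower = (p₁ − p₀)/p₁ = 0.16255 / 0.68158 ≈ 0.2385
  upper = min{1, (1 − p₀)/p₁} = 0.48097 / 0.68158 ≈ 0.7057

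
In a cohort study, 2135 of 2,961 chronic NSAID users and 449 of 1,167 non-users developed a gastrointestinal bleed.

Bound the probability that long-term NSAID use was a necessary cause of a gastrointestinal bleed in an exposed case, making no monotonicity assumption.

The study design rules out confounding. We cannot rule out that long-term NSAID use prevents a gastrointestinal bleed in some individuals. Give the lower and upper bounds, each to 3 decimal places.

p₁ = P(outcome | exposed) = 2135/2961 = 0.72104
p₀ = P(outcome | unexposed) = 449/1167 = 0.38475
Under exogeneity alone the bounds on PN are max{0,(p₁−p₀)/p₁} ≤ PN ≤ min{1,(1−p₀)/p₁}.
  lower = (p₁ − p₀)/p₁ = 0.33629 / 0.72104 ≈ 0.4664
  upper = min{1, (1 − p₀)/p₁} = 0.61525 / 0.72104 ≈ 0.8533

0.466 ≤ PN ≤ 0.853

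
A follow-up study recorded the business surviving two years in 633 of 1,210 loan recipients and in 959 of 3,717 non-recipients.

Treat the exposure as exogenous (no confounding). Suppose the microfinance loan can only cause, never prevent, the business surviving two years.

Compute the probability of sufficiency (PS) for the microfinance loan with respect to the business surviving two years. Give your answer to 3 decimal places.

p₁ = P(outcome | exposed) = 633/1210 = 0.52314
p₀ = P(outcome | unexposed) = 959/3717 = 0.258
Under exogeneity and monotonicity, PS = (p₁ − p₀) / (1 − p₀).
PS = (0.52314 − 0.258) / (1 − 0.258) = 0.26514 / 0.742 ≈ 0.3573

PS ≈ 0.357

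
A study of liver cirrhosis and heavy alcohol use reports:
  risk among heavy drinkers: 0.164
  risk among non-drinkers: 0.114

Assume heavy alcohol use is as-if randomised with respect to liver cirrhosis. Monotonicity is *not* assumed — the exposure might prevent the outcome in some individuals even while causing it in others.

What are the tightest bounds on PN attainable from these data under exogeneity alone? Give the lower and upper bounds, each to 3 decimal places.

0.305 ≤ PN ≤ 1.000

Let p₁ = 0.164, p₀ = 0.114.
Under exogeneity alone the bounds on PN are max{0,(p₁−p₀)/p₁} ≤ PN ≤ min{1,(1−p₀)/p₁}.
  lower = (p₁ − p₀)/p₁ = 0.05 / 0.164 ≈ 0.3049
  upper = min{1, (1 − p₀)/p₁} = 0.886 / 0.164 ≈ 5.4024 → capped at 1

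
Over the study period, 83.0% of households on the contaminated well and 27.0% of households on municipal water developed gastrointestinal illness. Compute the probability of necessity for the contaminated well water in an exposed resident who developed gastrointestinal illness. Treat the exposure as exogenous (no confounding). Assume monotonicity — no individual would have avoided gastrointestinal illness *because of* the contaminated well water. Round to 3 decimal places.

p₁ = 0.83, p₀ = 0.27.
Under exogeneity and monotonicity, PN = (p₁ − p₀) / p₁.
PN = (0.83 − 0.27) / 0.83 = 0.56 / 0.83 ≈ 0.6747

PN ≈ 0.675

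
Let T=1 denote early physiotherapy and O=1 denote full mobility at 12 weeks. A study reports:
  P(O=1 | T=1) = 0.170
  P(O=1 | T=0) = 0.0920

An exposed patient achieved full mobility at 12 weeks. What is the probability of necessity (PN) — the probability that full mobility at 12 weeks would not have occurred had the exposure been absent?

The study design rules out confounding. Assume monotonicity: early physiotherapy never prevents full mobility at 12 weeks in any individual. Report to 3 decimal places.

PN ≈ 0.459

Let p₁ = 0.17, p₀ = 0.092.
Under exogeneity and monotonicity, PN = (p₁ − p₀) / p₁.
PN = (0.17 − 0.092) / 0.17 = 0.078 / 0.17 ≈ 0.4588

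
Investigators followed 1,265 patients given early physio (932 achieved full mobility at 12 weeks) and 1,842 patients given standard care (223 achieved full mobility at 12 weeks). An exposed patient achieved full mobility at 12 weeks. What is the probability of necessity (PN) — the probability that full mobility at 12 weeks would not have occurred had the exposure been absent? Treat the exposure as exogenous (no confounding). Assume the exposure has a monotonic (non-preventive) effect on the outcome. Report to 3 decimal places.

PN ≈ 0.836

p₁ = P(outcome | exposed) = 932/1265 = 0.73676
p₀ = P(outcome | unexposed) = 223/1842 = 0.12106
Under exogeneity and monotonicity, PN = (p₁ − p₀) / p₁.
PN = (0.73676 − 0.12106) / 0.73676 = 0.61569 / 0.73676 ≈ 0.8357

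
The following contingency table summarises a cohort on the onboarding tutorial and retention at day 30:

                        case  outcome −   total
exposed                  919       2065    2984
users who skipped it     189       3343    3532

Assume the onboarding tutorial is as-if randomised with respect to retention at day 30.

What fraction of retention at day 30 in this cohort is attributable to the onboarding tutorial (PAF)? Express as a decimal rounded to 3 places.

p₁ = P(outcome | exposed) = 919/2984 = 0.30798
p₀ = P(outcome | unexposed) = 189/3532 = 0.053511
Exposure prevalence π = 2984/6516 = 0.45795; overall risk P(Y=1) = 0.17004.
Under exogeneity, PAF = [P(Y=1) − p₀]/P(Y=1).
PAF = (0.17004 − 0.053511) / 0.17004 ≈ 0.6853

PAF ≈ 0.685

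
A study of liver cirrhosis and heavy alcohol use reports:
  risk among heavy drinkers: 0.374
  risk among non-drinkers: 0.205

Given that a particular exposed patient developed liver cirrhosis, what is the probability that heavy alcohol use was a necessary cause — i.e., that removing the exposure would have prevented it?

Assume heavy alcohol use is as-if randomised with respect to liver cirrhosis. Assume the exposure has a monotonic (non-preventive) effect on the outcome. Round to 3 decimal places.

PN ≈ 0.452

Let p₁ = 0.374, p₀ = 0.205.
Under exogeneity and monotonicity, PN = (p₁ − p₀) / p₁.
PN = (0.374 − 0.205) / 0.374 = 0.169 / 0.374 ≈ 0.4519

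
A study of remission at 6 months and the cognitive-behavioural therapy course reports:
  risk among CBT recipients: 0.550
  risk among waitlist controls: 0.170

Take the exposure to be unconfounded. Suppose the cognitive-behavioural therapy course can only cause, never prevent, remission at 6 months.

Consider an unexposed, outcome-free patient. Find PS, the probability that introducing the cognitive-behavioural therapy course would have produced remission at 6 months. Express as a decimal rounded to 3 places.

PS ≈ 0.458

Let p₁ = 0.55, p₀ = 0.17.
Under exogeneity and monotonicity, PS = (p₁ − p₀) / (1 − p₀).
PS = (0.55 − 0.17) / (1 − 0.17) = 0.38 / 0.83 ≈ 0.4578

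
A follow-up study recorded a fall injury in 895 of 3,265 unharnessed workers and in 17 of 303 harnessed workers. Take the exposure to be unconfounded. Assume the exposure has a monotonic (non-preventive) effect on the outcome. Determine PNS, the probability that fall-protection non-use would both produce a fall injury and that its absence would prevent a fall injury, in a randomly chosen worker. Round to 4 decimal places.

p₁ = P(outcome | exposed) = 895/3265 = 0.27412
p₀ = P(outcome | unexposed) = 17/303 = 0.056106
Under exogeneity and monotonicity, PNS = p₁ − p₀.
PNS = 0.27412 − 0.056106 = 0.21801

PNS ≈ 0.2180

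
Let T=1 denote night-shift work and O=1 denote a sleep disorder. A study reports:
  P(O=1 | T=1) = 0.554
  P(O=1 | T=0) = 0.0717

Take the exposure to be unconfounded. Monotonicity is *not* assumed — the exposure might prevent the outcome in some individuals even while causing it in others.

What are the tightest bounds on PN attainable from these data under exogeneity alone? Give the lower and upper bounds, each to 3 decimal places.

Let p₁ = 0.554, p₀ = 0.0717.
Under exogeneity alone the bounds on PN are max{0,(p₁−p₀)/p₁} ≤ PN ≤ min{1,(1−p₀)/p₁}.
  lower = (p₁ − p₀)/p₁ = 0.4823 / 0.554 ≈ 0.8706
  upper = min{1, (1 − p₀)/p₁} = 0.9283 / 0.554 ≈ 1.6756 → capped at 1

0.871 ≤ PN ≤ 1.000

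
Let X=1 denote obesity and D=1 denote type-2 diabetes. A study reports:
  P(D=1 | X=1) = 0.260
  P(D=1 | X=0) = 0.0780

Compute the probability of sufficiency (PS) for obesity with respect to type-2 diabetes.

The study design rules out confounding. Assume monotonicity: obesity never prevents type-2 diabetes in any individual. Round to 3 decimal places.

PS ≈ 0.197

Let p₁ = 0.26, p₀ = 0.078.
Under exogeneity and monotonicity, PS = (p₁ − p₀) / (1 − p₀).
PS = (0.26 − 0.078) / (1 − 0.078) = 0.182 / 0.922 ≈ 0.1974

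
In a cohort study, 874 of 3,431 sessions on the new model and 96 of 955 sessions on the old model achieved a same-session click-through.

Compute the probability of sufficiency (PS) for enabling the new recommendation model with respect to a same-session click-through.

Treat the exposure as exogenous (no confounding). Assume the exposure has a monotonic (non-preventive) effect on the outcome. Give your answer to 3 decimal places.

PS ≈ 0.171

p₁ = P(outcome | exposed) = 874/3431 = 0.25474
p₀ = P(outcome | unexposed) = 96/955 = 0.10052
Under exogeneity and monotonicity, PS = (p₁ − p₀) / (1 − p₀).
PS = (0.25474 − 0.10052) / (1 − 0.10052) = 0.15421 / 0.89948 ≈ 0.1714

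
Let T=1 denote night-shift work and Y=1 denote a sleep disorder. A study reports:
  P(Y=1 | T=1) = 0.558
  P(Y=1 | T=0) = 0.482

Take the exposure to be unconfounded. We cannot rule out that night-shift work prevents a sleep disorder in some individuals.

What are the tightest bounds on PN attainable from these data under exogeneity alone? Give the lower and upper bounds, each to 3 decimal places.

0.136 ≤ PN ≤ 0.928

Let p₁ = 0.558, p₀ = 0.482.
Under exogeneity alone the bounds on PN are max{0,(p₁−p₀)/p₁} ≤ PN ≤ min{1,(1−p₀)/p₁}.
  lower = (p₁ − p₀)/p₁ = 0.076 / 0.558 ≈ 0.1362
  upper = min{1, (1 − p₀)/p₁} = 0.518 / 0.558 ≈ 0.9283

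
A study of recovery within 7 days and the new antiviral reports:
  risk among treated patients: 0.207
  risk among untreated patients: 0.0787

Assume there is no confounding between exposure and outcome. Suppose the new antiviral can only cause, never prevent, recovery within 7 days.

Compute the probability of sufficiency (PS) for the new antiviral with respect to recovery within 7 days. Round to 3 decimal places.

PS ≈ 0.139

Let p₁ = 0.207, p₀ = 0.0787.
Under exogeneity and monotonicity, PS = (p₁ − p₀) / (1 − p₀).
PS = (0.207 − 0.0787) / (1 − 0.0787) = 0.1283 / 0.9213 ≈ 0.1393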